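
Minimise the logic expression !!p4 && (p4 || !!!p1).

!!p4 && (p4 || !!!p1)
= p4 && (p4 || !!!p1)   — double negation
= p4 && (p4 || !p1)   — double negation
= p4   — absorption

p4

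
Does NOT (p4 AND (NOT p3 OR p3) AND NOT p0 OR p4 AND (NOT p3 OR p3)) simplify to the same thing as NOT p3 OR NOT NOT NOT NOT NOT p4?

No

E1: NOT (p4 AND (NOT p3 OR p3) AND NOT p0 OR p4 AND (NOT p3 OR p3))
    = NOT (p4 AND (NOT p3 OR p3))   [absorption]
    = NOT p4   [complement / identity]
E2: NOT p3 OR NOT NOT NOT NOT NOT p4
    = NOT p3 OR NOT NOT NOT p4   [double negation]
    = NOT p3 OR NOT p4   [double negation]
These differ: at p0=0, p3=0, p4=1, E1 = 0 but E2 = 1.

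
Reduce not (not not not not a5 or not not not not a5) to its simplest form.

not (not not not not a5 or not not not not a5)
= not not not not not a5   — idempotence
= not not not a5   — double negation
= not a5   — double negation

not a5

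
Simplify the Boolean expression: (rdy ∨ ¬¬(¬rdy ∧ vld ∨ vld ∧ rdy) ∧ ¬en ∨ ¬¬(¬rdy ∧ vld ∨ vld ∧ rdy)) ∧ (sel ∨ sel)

(rdy ∨ vld) ∧ sel

(rdy ∨ ¬¬(¬rdy ∧ vld ∨ vld ∧ rdy) ∧ ¬en ∨ ¬¬(¬rdy ∧ vld ∨ vld ∧ rdy)) ∧ (sel ∨ sel)
= (rdy ∨ ¬¬(¬rdy ∧ vld ∨ vld ∧ rdy)) ∧ (sel ∨ sel)   [absorption]
= (rdy ∨ ¬¬vld) ∧ (sel ∨ sel)   [distribution]
= (rdy ∨ vld) ∧ (sel ∨ sel)   [double negation]
= (rdy ∨ vld) ∧ sel   [idempotence]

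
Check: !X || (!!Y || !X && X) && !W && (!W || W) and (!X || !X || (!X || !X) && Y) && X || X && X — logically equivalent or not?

No

E1: !X || (!!Y || !X && X) && !W && (!W || W)
    = !X || (Y || !X && X) && !W && (!W || W)   — double negation
    = !X || Y && !W && (!W || W)   — complement / identity
    = !X || Y && !W   — complement / identity
E2: (!X || !X || (!X || !X) && Y) && X || X && X
    = (!X || !X) && X || X && X   — absorption
    = !X && X || X && X   — idempotence
    = X   — distribution
These differ: at W=1, X=0, Y=0, E1 = 1 but E2 = 0.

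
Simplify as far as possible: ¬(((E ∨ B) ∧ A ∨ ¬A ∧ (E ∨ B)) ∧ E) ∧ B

¬E ∧ B

¬(((E ∨ B) ∧ A ∨ ¬A ∧ (E ∨ B)) ∧ E) ∧ B
= ¬((E ∨ B) ∧ E) ∧ B
= ¬E ∧ B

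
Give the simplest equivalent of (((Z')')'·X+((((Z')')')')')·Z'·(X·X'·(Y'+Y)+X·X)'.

(((Z')')'·X+((((Z')')')')')·Z'·(X·X'·(Y'+Y)+X·X)'
= (((Z')')'·X+((((Z')')')')')·Z'·(X·X'+X·X)'   — complement / identity
= (((Z')')'·X+((Z')')')·Z'·(X·X'+X·X)'   — double negation
= (((Z')')'·X+((Z')')')·Z'·X'   — distribution
= ((Z')')'·Z'·X'   — absorption
= Z'·Z'·X'   — double negation
= Z'·X'   — idempotence

Z'·X'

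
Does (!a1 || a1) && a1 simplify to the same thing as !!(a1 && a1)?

Yes

E1: (!a1 || a1) && a1
    = a1   [complement / identity]
E2: !!(a1 && a1)
    = !!a1   [idempotence]
    = a1   [double negation]
Both reduce to a1, so they are equivalent.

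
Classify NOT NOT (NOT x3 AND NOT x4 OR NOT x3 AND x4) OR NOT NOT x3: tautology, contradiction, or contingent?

tautology

NOT NOT (NOT x3 AND NOT x4 OR NOT x3 AND x4) OR NOT NOT x3
= NOT NOT (NOT x3 AND NOT x4 OR NOT x3 AND x4) OR x3
= NOT NOT NOT x3 OR x3
= NOT x3 OR x3
= TRUE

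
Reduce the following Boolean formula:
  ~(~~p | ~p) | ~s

~s

~(~~p | ~p) | ~s
= ~p & p | ~s   (De Morgan)
= ~s   (complement / identity)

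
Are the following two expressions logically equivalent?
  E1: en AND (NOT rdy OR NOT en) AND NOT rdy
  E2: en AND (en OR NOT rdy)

E1: en AND (NOT rdy OR NOT en) AND NOT rdy
    = en AND NOT rdy   (absorption)
E2: en AND (en OR NOT rdy)
    = en   (absorption)
These differ: at en=1, rdy=1, E1 = 0 but E2 = 1.

No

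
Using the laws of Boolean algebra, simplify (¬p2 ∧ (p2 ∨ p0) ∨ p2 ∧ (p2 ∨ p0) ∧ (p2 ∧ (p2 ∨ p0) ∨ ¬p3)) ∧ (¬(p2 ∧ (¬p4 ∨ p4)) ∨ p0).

p0

(¬p2 ∧ (p2 ∨ p0) ∨ p2 ∧ (p2 ∨ p0) ∧ (p2 ∧ (p2 ∨ p0) ∨ ¬p3)) ∧ (¬(p2 ∧ (¬p4 ∨ p4)) ∨ p0)
= (¬p2 ∧ (p2 ∨ p0) ∨ p2 ∧ (p2 ∨ p0)) ∧ (¬(p2 ∧ (¬p4 ∨ p4)) ∨ p0)   [absorption]
= (p2 ∨ p0) ∧ (¬(p2 ∧ (¬p4 ∨ p4)) ∨ p0)   [distribution]
= (p2 ∨ p0) ∧ (¬p2 ∨ p0)   [complement / identity]
= p2 ∧ ¬p2 ∨ p0   [distribution]
= p0   [complement / identity]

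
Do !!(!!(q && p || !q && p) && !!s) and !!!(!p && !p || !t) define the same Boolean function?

No

E1: !!(!!(q && p || !q && p) && !!s)
    = !(!(q && p || !q && p) || !s)   — De Morgan
    = (q && p || !q && p) && s   — De Morgan
    = p && s   — distribution
E2: !!!(!p && !p || !t)
    = !!!(!p || !t)   — idempotence
    = !(!p || !t)   — double negation
    = p && t   — De Morgan
These differ: at p=1, q=0, s=0, t=1, E1 = 0 but E2 = 1.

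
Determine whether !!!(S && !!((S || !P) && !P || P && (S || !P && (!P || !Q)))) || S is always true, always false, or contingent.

always true

!!!(S && !!((S || !P) && !P || P && (S || !P && (!P || !Q)))) || S
= !!!(S && !!((S || !P) && !P || P && (S || !P))) || S   — absorption
= !!!(S && !!(S || !P)) || S   — distribution
= !!!(S && (S || !P)) || S   — double negation
= !!!S || S   — absorption
= !S || S   — double negation
= true   — complement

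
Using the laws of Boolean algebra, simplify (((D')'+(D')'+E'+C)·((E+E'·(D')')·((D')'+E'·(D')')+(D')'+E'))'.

D'·E

(((D')'+(D')'+E'+C)·((E+E'·(D')')·((D')'+E'·(D')')+(D')'+E'))'
= (((D')'+(D')'+E'+C)·(E'·(D')'+E·(D')'+(D')'+E'))'
= (((D')'+(D')'+E'+C)·((D')'+(D')'+E'))'
= ((D')'+(D')'+E')'
= ((D')'+E')'
= D'·E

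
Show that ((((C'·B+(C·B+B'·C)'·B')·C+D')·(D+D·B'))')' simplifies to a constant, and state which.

((((C'·B+(C·B+B'·C)'·B')·C+D')·(D+D·B'))')'
= ((((C'·B+C'·B')·C+D')·(D+D·B'))')'   — distribution
= ((C'·B+C'·B')·C+D')·(D+D·B')   — double negation
= (C'·C+D')·(D+D·B')   — distribution
= (C'·C+D')·D   — absorption
= D'·D   — complement / identity
= 0   — complement

0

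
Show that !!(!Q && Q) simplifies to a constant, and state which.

!!(!Q && Q)
= !Q && Q   [double negation]
= false   [complement]

false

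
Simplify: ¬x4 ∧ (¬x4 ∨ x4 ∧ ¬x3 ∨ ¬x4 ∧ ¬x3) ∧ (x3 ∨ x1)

¬x4 ∧ (¬x4 ∨ x4 ∧ ¬x3 ∨ ¬x4 ∧ ¬x3) ∧ (x3 ∨ x1)
= ¬x4 ∧ (¬x4 ∨ ¬x3) ∧ (x3 ∨ x1)   [distribution]
= ¬x4 ∧ (x3 ∨ x1)   [absorption]

¬x4 ∧ (x3 ∨ x1)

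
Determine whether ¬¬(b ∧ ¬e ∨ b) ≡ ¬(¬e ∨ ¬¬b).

E1: ¬¬(b ∧ ¬e ∨ b)
    = b ∧ ¬e ∨ b   [double negation]
    = b   [absorption]
E2: ¬(¬e ∨ ¬¬b)
    = e ∧ ¬b   [De Morgan]
These differ: at b=1, e=0, E1 = 1 but E2 = 0.

No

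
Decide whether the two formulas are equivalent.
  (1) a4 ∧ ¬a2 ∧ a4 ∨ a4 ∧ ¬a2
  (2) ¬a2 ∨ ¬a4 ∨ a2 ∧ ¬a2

E1: a4 ∧ ¬a2 ∧ a4 ∨ a4 ∧ ¬a2
    = a4 ∧ ¬a2   [absorption]
E2: ¬a2 ∨ ¬a4 ∨ a2 ∧ ¬a2
    = ¬a2 ∨ ¬a4   [complement / identity]
These differ: at a2=0, a4=0, E1 = 0 but E2 = 1.

No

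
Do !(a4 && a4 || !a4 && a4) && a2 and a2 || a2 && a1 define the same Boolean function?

No

E1: !(a4 && a4 || !a4 && a4) && a2
    = !a4 && a2   (distribution)
E2: a2 || a2 && a1
    = a2   (absorption)
These differ: at a1=1, a2=1, a4=1, E1 = 0 but E2 = 1.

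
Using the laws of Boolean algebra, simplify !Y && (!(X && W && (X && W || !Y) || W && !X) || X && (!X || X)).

!Y && (!(X && W && (X && W || !Y) || W && !X) || X && (!X || X))
= !Y && (!(X && W || W && !X) || X && (!X || X))
= !Y && (!(X && W || W && !X) || X)
= !Y && (!((X || !X) && W) || X)
= !Y && (!W || X)

!Y && (!W || X)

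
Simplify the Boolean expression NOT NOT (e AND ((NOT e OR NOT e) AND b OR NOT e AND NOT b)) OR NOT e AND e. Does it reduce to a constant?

FALSE

NOT NOT (e AND ((NOT e OR NOT e) AND b OR NOT e AND NOT b)) OR NOT e AND e
= NOT NOT (e AND (NOT e AND b OR NOT e AND NOT b)) OR NOT e AND e   [idempotence]
= NOT NOT (e AND (NOT e AND b OR NOT e AND NOT b))   [complement / identity]
= NOT NOT (e AND NOT e)   [distribution]
= e AND NOT e   [double negation]
= FALSE   [complement]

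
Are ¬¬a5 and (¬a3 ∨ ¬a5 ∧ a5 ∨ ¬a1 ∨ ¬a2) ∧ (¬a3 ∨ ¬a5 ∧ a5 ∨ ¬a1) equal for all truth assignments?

No

E1: ¬¬a5
    = a5   [double negation]
E2: (¬a3 ∨ ¬a5 ∧ a5 ∨ ¬a1 ∨ ¬a2) ∧ (¬a3 ∨ ¬a5 ∧ a5 ∨ ¬a1)
    = ¬a3 ∨ ¬a5 ∧ a5 ∨ ¬a1   [absorption]
    = ¬a3 ∨ ¬a1   [complement / identity]
These differ: at a1=0, a2=1, a3=0, a5=0, E1 = 0 but E2 = 1.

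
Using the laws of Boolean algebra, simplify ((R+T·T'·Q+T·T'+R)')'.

R

((R+T·T'·Q+T·T'+R)')'
= ((R+T·T'+R)')'
= ((R+R)')'
= R+R
= R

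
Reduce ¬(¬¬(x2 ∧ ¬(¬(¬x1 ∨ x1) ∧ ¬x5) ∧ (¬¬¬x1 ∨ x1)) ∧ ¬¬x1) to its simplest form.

¬(¬¬(x2 ∧ ¬(¬(¬x1 ∨ x1) ∧ ¬x5) ∧ (¬¬¬x1 ∨ x1)) ∧ ¬¬x1)
= ¬(x2 ∧ ¬(¬(¬x1 ∨ x1) ∧ ¬x5) ∧ (¬¬¬x1 ∨ x1)) ∨ ¬x1   (De Morgan)
= ¬(x2 ∧ ¬(¬(¬x1 ∨ x1) ∧ ¬x5) ∧ (¬x1 ∨ x1)) ∨ ¬x1   (double negation)
= ¬(x2 ∧ (¬x1 ∨ x1 ∨ x5) ∧ (¬x1 ∨ x1)) ∨ ¬x1   (De Morgan)
= ¬(x2 ∧ (¬x1 ∨ x1)) ∨ ¬x1   (absorption)
= ¬x2 ∨ ¬x1   (complement / identity)

¬x2 ∨ ¬x1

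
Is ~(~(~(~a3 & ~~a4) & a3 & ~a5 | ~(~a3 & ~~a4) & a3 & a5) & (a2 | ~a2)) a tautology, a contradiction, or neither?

neither

~(~(~(~a3 & ~~a4) & a3 & ~a5 | ~(~a3 & ~~a4) & a3 & a5) & (a2 | ~a2))
= ~(~(~(~a3 & ~~a4) & a3) & (a2 | ~a2))
= ~(~((a3 | ~a4) & a3) & (a2 | ~a2))
= ~(~a3 & (a2 | ~a2))
= ~~a3
= a3
This depends on a3, so it is not a constant.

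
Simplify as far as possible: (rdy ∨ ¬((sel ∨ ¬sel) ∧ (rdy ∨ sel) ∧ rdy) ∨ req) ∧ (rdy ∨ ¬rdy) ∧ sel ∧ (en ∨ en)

sel ∧ en

(rdy ∨ ¬((sel ∨ ¬sel) ∧ (rdy ∨ sel) ∧ rdy) ∨ req) ∧ (rdy ∨ ¬rdy) ∧ sel ∧ (en ∨ en)
= (rdy ∨ ¬((sel ∨ ¬sel) ∧ rdy) ∨ req) ∧ (rdy ∨ ¬rdy) ∧ sel ∧ (en ∨ en)   — absorption
= (rdy ∨ ¬rdy ∨ req) ∧ (rdy ∨ ¬rdy) ∧ sel ∧ (en ∨ en)   — complement / identity
= (rdy ∨ ¬rdy ∨ req) ∧ (rdy ∨ ¬rdy) ∧ sel ∧ en   — idempotence
= (rdy ∨ ¬rdy) ∧ sel ∧ en   — absorption
= sel ∧ en   — complement / identity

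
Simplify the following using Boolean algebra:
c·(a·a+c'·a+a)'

c·a'

c·(a·a+c'·a+a)'
= c·(a·(a+c')+a)'   [distribution]
= c·(a+a)'   [absorption]
= c·a'   [idempotence]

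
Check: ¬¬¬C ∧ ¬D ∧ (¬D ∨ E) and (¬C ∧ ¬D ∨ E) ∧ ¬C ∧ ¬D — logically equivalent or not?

E1: ¬¬¬C ∧ ¬D ∧ (¬D ∨ E)
    = ¬¬¬C ∧ ¬D   — absorption
    = ¬C ∧ ¬D   — double negation
E2: (¬C ∧ ¬D ∨ E) ∧ ¬C ∧ ¬D
    = ¬C ∧ ¬D   — absorption
Both reduce to ¬C ∧ ¬D, so they are equivalent.

Yes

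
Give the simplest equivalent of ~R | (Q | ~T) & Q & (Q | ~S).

~R | (Q | ~T) & Q & (Q | ~S)
= ~R | (Q | ~T) & Q
= ~R | Q

~R | Q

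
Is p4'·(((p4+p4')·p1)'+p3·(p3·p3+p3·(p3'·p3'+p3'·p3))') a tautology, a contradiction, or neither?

p4'·(((p4+p4')·p1)'+p3·(p3·p3+p3·(p3'·p3'+p3'·p3))')
= p4'·(p1'+p3·(p3·p3+p3·(p3'·p3'+p3'·p3))')   (complement / identity)
= p4'·(p1'+p3·(p3·p3+p3·p3')')   (distribution)
= p4'·(p1'+p3·p3')   (distribution)
= p4'·p1'   (complement / identity)
This depends on p1, p4, so it is not a constant.

neither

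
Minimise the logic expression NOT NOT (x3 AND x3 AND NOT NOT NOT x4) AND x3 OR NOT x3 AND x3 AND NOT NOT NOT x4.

NOT NOT (x3 AND x3 AND NOT NOT NOT x4) AND x3 OR NOT x3 AND x3 AND NOT NOT NOT x4
= NOT NOT (x3 AND NOT NOT NOT x4) AND x3 OR NOT x3 AND x3 AND NOT NOT NOT x4   [idempotence]
= x3 AND NOT NOT NOT x4 AND x3 OR NOT x3 AND x3 AND NOT NOT NOT x4   [double negation]
= x3 AND NOT NOT NOT x4   [distribution]
= x3 AND NOT x4   [double negation]

x3 AND NOT x4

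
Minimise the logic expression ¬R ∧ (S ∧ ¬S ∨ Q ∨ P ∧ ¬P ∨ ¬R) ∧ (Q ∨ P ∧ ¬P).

¬R ∧ Q

¬R ∧ (S ∧ ¬S ∨ Q ∨ P ∧ ¬P ∨ ¬R) ∧ (Q ∨ P ∧ ¬P)
= ¬R ∧ (Q ∨ P ∧ ¬P ∨ ¬R) ∧ (Q ∨ P ∧ ¬P)
= ¬R ∧ (Q ∨ P ∧ ¬P)
= ¬R ∧ Q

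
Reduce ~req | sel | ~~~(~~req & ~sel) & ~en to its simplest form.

~req | sel

~req | sel | ~~~(~~req & ~sel) & ~en
= ~req | sel | ~(~~req & ~sel) & ~en
= ~req | sel | (~req | sel) & ~en
= ~req | sel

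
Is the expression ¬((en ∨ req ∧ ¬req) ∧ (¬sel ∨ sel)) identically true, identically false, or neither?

neither

¬((en ∨ req ∧ ¬req) ∧ (¬sel ∨ sel))
= ¬(en ∨ req ∧ ¬req)   — complement / identity
= ¬en   — complement / identity
This depends on en, so it is not a constant.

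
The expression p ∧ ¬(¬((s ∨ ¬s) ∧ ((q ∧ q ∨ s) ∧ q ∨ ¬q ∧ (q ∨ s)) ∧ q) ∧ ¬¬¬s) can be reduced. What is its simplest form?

p ∧ (q ∨ s)

p ∧ ¬(¬((s ∨ ¬s) ∧ ((q ∧ q ∨ s) ∧ q ∨ ¬q ∧ (q ∨ s)) ∧ q) ∧ ¬¬¬s)
= p ∧ ((s ∨ ¬s) ∧ ((q ∧ q ∨ s) ∧ q ∨ ¬q ∧ (q ∨ s)) ∧ q ∨ ¬¬s)   (De Morgan)
= p ∧ ((s ∨ ¬s) ∧ ((q ∧ q ∨ s) ∧ q ∨ ¬q ∧ (q ∨ s)) ∧ q ∨ s)   (double negation)
= p ∧ ((s ∨ ¬s) ∧ ((q ∨ s) ∧ q ∨ ¬q ∧ (q ∨ s)) ∧ q ∨ s)   (idempotence)
= p ∧ (((q ∨ s) ∧ q ∨ ¬q ∧ (q ∨ s)) ∧ q ∨ s)   (complement / identity)
= p ∧ ((q ∨ s) ∧ q ∨ s)   (distribution)
= p ∧ (q ∨ s)   (absorption)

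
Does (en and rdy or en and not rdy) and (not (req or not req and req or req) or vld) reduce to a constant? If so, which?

(en and rdy or en and not rdy) and (not (req or not req and req or req) or vld)
= (en and rdy or en and not rdy) and (not (req or req) or vld)   [complement / identity]
= en and (not (req or req) or vld)   [distribution]
= en and (not req or vld)   [idempotence]
This depends on en, req, vld, so it is not a constant.

no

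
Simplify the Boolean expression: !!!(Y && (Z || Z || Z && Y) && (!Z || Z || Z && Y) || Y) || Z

!Y || Z

!!!(Y && (Z || Z || Z && Y) && (!Z || Z || Z && Y) || Y) || Z
= !!!(Y && (Z && !Z || Z || Z && Y) || Y) || Z   — distribution
= !!!(Y && (Z || Z && Y) || Y) || Z   — complement / identity
= !!!(Y && Z || Y) || Z   — absorption
= !(Y && Z || Y) || Z   — double negation
= !Y || Z   — absorption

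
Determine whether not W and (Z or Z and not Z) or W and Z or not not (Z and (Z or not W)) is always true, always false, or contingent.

not W and (Z or Z and not Z) or W and Z or not not (Z and (Z or not W))
= not W and (Z or Z and not Z) or W and Z or not not Z
= not W and Z or W and Z or not not Z
= Z or not not Z
= Z or Z
= Z
This depends on Z, so it is not a constant.

contingent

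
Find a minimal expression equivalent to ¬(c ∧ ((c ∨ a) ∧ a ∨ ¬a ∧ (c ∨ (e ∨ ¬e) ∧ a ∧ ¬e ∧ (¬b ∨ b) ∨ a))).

¬c

¬(c ∧ ((c ∨ a) ∧ a ∨ ¬a ∧ (c ∨ (e ∨ ¬e) ∧ a ∧ ¬e ∧ (¬b ∨ b) ∨ a)))
= ¬(c ∧ ((c ∨ a) ∧ a ∨ ¬a ∧ (c ∨ a ∧ ¬e ∧ (¬b ∨ b) ∨ a)))
= ¬(c ∧ ((c ∨ a) ∧ a ∨ ¬a ∧ (c ∨ a ∧ ¬e ∨ a)))
= ¬(c ∧ ((c ∨ a) ∧ a ∨ ¬a ∧ (c ∨ a)))
= ¬(c ∧ (c ∨ a))
= ¬c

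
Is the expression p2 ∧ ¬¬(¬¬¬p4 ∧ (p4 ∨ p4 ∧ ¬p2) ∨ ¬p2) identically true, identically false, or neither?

identically false

p2 ∧ ¬¬(¬¬¬p4 ∧ (p4 ∨ p4 ∧ ¬p2) ∨ ¬p2)
= p2 ∧ ¬¬(¬¬¬p4 ∧ p4 ∨ ¬p2)   — absorption
= p2 ∧ ¬¬(¬p4 ∧ p4 ∨ ¬p2)   — double negation
= p2 ∧ ¬¬¬p2   — complement / identity
= p2 ∧ ¬p2   — double negation
= False   — complement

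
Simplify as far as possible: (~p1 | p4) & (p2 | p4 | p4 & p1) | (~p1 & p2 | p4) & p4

(~p1 | p4) & (p2 | p4 | p4 & p1) | (~p1 & p2 | p4) & p4
= (~p1 | p4) & (p2 | p4) | (~p1 & p2 | p4) & p4   [absorption]
= ~p1 & p2 | p4 | (~p1 & p2 | p4) & p4   [distribution]
= ~p1 & p2 | p4   [absorption]

~p1 & p2 | p4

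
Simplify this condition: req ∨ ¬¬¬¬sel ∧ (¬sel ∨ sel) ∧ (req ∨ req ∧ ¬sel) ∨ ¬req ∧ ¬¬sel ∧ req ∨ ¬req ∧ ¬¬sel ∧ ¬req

req ∨ ¬¬¬¬sel ∧ (¬sel ∨ sel) ∧ (req ∨ req ∧ ¬sel) ∨ ¬req ∧ ¬¬sel ∧ req ∨ ¬req ∧ ¬¬sel ∧ ¬req
= req ∨ ¬¬¬¬sel ∧ (¬sel ∨ sel) ∧ (req ∨ req ∧ ¬sel) ∨ ¬req ∧ ¬¬sel   — distribution
= req ∨ ¬¬¬¬sel ∧ (¬sel ∨ sel) ∧ req ∨ ¬req ∧ ¬¬sel   — absorption
= req ∨ ¬¬¬¬sel ∧ req ∨ ¬req ∧ ¬¬sel   — complement / identity
= req ∨ ¬¬sel ∧ req ∨ ¬req ∧ ¬¬sel   — double negation
= req ∨ ¬¬sel   — distribution
= req ∨ sel   — double negation

req ∨ sel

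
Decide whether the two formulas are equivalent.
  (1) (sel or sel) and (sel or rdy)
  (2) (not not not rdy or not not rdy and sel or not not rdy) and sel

Yes

E1: (sel or sel) and (sel or rdy)
    = sel or sel and rdy
    = sel
E2: (not not not rdy or not not rdy and sel or not not rdy) and sel
    = (not not not rdy or not not rdy) and sel
    = (not not not rdy or rdy) and sel
    = (not rdy or rdy) and sel
    = sel
Both reduce to sel, so they are equivalent.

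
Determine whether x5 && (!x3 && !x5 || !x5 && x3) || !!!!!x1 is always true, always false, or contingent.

x5 && (!x3 && !x5 || !x5 && x3) || !!!!!x1
= x5 && !x5 || !!!!!x1   [distribution]
= !!!!!x1   [complement / identity]
= !!!x1   [double negation]
= !x1   [double negation]
This depends on x1, so it is not a constant.

contingent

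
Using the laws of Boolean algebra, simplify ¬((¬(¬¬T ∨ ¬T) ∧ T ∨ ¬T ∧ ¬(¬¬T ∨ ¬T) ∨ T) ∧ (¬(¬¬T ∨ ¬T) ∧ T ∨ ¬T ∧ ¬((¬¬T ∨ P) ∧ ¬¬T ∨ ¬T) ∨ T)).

¬((¬(¬¬T ∨ ¬T) ∧ T ∨ ¬T ∧ ¬(¬¬T ∨ ¬T) ∨ T) ∧ (¬(¬¬T ∨ ¬T) ∧ T ∨ ¬T ∧ ¬((¬¬T ∨ P) ∧ ¬¬T ∨ ¬T) ∨ T))
= ¬((¬(¬¬T ∨ ¬T) ∧ T ∨ ¬T ∧ ¬(¬¬T ∨ ¬T) ∨ T) ∧ (¬(¬¬T ∨ ¬T) ∧ T ∨ ¬T ∧ ¬(¬¬T ∨ ¬T) ∨ T))   [absorption]
= ¬(T ∧ T ∨ ¬(¬¬T ∨ ¬T) ∧ T ∨ ¬T ∧ ¬(¬¬T ∨ ¬T))   [distribution]
= ¬(T ∧ T ∨ ¬(¬¬T ∨ ¬T))   [distribution]
= ¬(T ∧ T ∨ ¬T ∧ T)   [De Morgan]
= ¬T   [distribution]

¬T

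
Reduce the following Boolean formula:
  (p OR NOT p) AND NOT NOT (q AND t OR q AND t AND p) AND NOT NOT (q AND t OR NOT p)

q AND t

(p OR NOT p) AND NOT NOT (q AND t OR q AND t AND p) AND NOT NOT (q AND t OR NOT p)
= NOT NOT (q AND t OR q AND t AND p) AND NOT NOT (q AND t OR NOT p)   — complement / identity
= NOT NOT (q AND t) AND NOT NOT (q AND t OR NOT p)   — absorption
= q AND t AND NOT NOT (q AND t OR NOT p)   — double negation
= q AND t AND (q AND t OR NOT p)   — double negation
= q AND t   — absorption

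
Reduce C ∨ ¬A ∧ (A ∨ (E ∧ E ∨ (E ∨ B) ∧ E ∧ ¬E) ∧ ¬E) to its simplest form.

C ∨ ¬A ∧ (A ∨ (E ∧ E ∨ (E ∨ B) ∧ E ∧ ¬E) ∧ ¬E)
= C ∨ ¬A ∧ (A ∨ (E ∧ E ∨ E ∧ ¬E) ∧ ¬E)   — absorption
= C ∨ ¬A ∧ (A ∨ E ∧ ¬E)   — distribution
= C ∨ ¬A ∧ A   — complement / identity
= C   — complement / identity

C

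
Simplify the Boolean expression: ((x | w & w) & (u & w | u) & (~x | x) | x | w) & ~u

(x | w) & ~u

((x | w & w) & (u & w | u) & (~x | x) | x | w) & ~u
= ((x | w & w) & (u & w | u) | x | w) & ~u   [complement / identity]
= ((x | w) & (u & w | u) | x | w) & ~u   [idempotence]
= ((x | w) & u | x | w) & ~u   [absorption]
= (x | w) & ~u   [absorption]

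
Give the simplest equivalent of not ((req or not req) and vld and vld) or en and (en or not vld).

not ((req or not req) and vld and vld) or en and (en or not vld)
= not (vld and vld) or en and (en or not vld)
= not (vld and vld) or en
= not vld or en

not vld or en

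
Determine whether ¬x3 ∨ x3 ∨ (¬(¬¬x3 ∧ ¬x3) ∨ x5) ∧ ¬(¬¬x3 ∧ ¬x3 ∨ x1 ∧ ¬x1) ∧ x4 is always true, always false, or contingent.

¬x3 ∨ x3 ∨ (¬(¬¬x3 ∧ ¬x3) ∨ x5) ∧ ¬(¬¬x3 ∧ ¬x3 ∨ x1 ∧ ¬x1) ∧ x4
= ¬x3 ∨ x3 ∨ (¬(¬¬x3 ∧ ¬x3) ∨ x5) ∧ ¬(¬¬x3 ∧ ¬x3) ∧ x4   [complement / identity]
= ¬x3 ∨ x3 ∨ ¬(¬¬x3 ∧ ¬x3) ∧ x4   [absorption]
= ¬x3 ∨ x3 ∨ (¬x3 ∨ x3) ∧ x4   [De Morgan]
= ¬x3 ∨ x3   [absorption]
= True   [complement]

always true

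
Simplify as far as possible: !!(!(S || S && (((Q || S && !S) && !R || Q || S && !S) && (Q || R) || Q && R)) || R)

!S || R

!!(!(S || S && (((Q || S && !S) && !R || Q || S && !S) && (Q || R) || Q && R)) || R)
= !!(!(S || S && ((Q || S && !S) && (Q || R) || Q && R)) || R)   [absorption]
= !!(!(S || S && (Q && (Q || R) || Q && R)) || R)   [complement / identity]
= !!(!(S || S && (Q || Q && R)) || R)   [absorption]
= !!(!(S || S && Q) || R)   [absorption]
= !!(!S || R)   [absorption]
= !S || R   [double negation]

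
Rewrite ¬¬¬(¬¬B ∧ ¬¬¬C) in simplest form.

¬¬¬(¬¬B ∧ ¬¬¬C)
= ¬¬¬(¬¬B ∧ ¬C)   (double negation)
= ¬(¬¬B ∧ ¬C)   (double negation)
= ¬B ∨ C   (De Morgan)

¬B ∨ C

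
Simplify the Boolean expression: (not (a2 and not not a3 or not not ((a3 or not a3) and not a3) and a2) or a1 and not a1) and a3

not a2 and a3

(not (a2 and not not a3 or not not ((a3 or not a3) and not a3) and a2) or a1 and not a1) and a3
= (not (a2 and a3 or not not ((a3 or not a3) and not a3) and a2) or a1 and not a1) and a3   — double negation
= not (a2 and a3 or not not ((a3 or not a3) and not a3) and a2) and a3   — complement / identity
= not (a2 and a3 or not not not a3 and a2) and a3   — complement / identity
= not (a2 and a3 or not a3 and a2) and a3   — double negation
= not a2 and a3   — distribution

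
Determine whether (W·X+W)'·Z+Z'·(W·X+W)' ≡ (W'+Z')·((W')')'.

E1: (W·X+W)'·Z+Z'·(W·X+W)'
    = (W·X+W)'   — distribution
    = W'   — absorption
E2: (W'+Z')·((W')')'
    = (W'+Z')·W'   — double negation
    = W'   — absorption
Both reduce to W', so they are equivalent.

Yes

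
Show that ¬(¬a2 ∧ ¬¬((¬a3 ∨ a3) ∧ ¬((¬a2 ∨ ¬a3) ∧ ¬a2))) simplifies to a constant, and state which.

True

¬(¬a2 ∧ ¬¬((¬a3 ∨ a3) ∧ ¬((¬a2 ∨ ¬a3) ∧ ¬a2)))
= ¬(¬a2 ∧ ¬¬¬((¬a2 ∨ ¬a3) ∧ ¬a2))   (complement / identity)
= ¬(¬a2 ∧ ¬¬¬¬a2)   (absorption)
= a2 ∨ ¬¬¬a2   (De Morgan)
= a2 ∨ ¬a2   (double negation)
= True   (complement)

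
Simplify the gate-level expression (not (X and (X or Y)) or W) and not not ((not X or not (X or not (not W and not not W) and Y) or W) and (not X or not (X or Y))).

(not (X and (X or Y)) or W) and not not ((not X or not (X or not (not W and not not W) and Y) or W) and (not X or not (X or Y)))
= (not (X and (X or Y)) or W) and not not ((not X or not (X or (W or not W) and Y) or W) and (not X or not (X or Y)))
= (not (X and (X or Y)) or W) and not not ((not X or not (X or Y) or W) and (not X or not (X or Y)))
= (not (X and (X or Y)) or W) and not not (not X or not (X or Y))
= (not (X and (X or Y)) or W) and not (X and (X or Y))
= not (X and (X or Y))
= not X

not X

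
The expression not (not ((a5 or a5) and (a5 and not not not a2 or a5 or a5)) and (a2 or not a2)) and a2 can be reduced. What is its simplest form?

a5 and a2

not (not ((a5 or a5) and (a5 and not not not a2 or a5 or a5)) and (a2 or not a2)) and a2
= not (not ((a5 or a5) and (a5 and not a2 or a5 or a5)) and (a2 or not a2)) and a2   [double negation]
= not not ((a5 or a5) and (a5 and not a2 or a5 or a5)) and a2   [complement / identity]
= not not ((a5 or a5) and (a5 or a5)) and a2   [absorption]
= (a5 or a5) and (a5 or a5) and a2   [double negation]
= (a5 or a5) and a2   [idempotence]
= a5 and a2   [idempotence]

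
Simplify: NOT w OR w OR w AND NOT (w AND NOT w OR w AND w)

TRUE

NOT w OR w OR w AND NOT (w AND NOT w OR w AND w)
= NOT w OR w OR w AND NOT w   — distribution
= NOT w OR w   — complement / identity
= TRUE   — complement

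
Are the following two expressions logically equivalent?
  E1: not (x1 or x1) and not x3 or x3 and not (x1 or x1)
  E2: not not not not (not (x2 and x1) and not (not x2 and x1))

E1: not (x1 or x1) and not x3 or x3 and not (x1 or x1)
    = not (x1 or x1)   (distribution)
    = not x1   (idempotence)
E2: not not not not (not (x2 and x1) and not (not x2 and x1))
    = not not not (x2 and x1 or not x2 and x1)   (De Morgan)
    = not not not x1   (distribution)
    = not x1   (double negation)
Both reduce to not x1, so they are equivalent.

Yes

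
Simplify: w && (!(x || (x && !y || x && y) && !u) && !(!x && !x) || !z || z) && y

w && y

w && (!(x || (x && !y || x && y) && !u) && !(!x && !x) || !z || z) && y
= w && (!(x || x && !u) && !(!x && !x) || !z || z) && y   — distribution
= w && (!x && !(!x && !x) || !z || z) && y   — absorption
= w && (!x && (x || x) || !z || z) && y   — De Morgan
= w && (!x && x || !z || z) && y   — idempotence
= w && (!z || z) && y   — complement / identity
= w && y   — complement / identity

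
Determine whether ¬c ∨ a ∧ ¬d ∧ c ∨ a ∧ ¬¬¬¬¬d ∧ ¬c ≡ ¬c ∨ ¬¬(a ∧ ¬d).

Yes

E1: ¬c ∨ a ∧ ¬d ∧ c ∨ a ∧ ¬¬¬¬¬d ∧ ¬c
    = ¬c ∨ a ∧ ¬d ∧ c ∨ a ∧ ¬¬¬d ∧ ¬c   [double negation]
    = ¬c ∨ a ∧ ¬d ∧ c ∨ a ∧ ¬d ∧ ¬c   [double negation]
    = ¬c ∨ a ∧ ¬d   [distribution]
E2: ¬c ∨ ¬¬(a ∧ ¬d)
    = ¬c ∨ a ∧ ¬d   [double negation]
Both reduce to ¬c ∨ a ∧ ¬d, so they are equivalent.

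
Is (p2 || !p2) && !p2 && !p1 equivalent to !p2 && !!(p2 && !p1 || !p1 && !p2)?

E1: (p2 || !p2) && !p2 && !p1
    = !p2 && !p1
E2: !p2 && !!(p2 && !p1 || !p1 && !p2)
    = !p2 && !!!p1
    = !p2 && !p1
Both reduce to !p2 && !p1, so they are equivalent.

Yes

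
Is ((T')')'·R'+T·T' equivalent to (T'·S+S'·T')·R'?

E1: ((T')')'·R'+T·T'
    = ((T')')'·R'   — complement / identity
    = T'·R'   — double negation
E2: (T'·S+S'·T')·R'
    = T'·R'   — distribution
Both reduce to T'·R', so they are equivalent.

Yes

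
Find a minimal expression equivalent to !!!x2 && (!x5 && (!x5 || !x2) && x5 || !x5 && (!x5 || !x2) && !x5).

!!!x2 && (!x5 && (!x5 || !x2) && x5 || !x5 && (!x5 || !x2) && !x5)
= !!!x2 && !x5 && (!x5 || !x2)   [distribution]
= !x2 && !x5 && (!x5 || !x2)   [double negation]
= !x2 && !x5   [absorption]

!x2 && !x5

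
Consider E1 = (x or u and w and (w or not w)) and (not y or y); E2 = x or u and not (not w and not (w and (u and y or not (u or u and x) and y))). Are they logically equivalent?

E1: (x or u and w and (w or not w)) and (not y or y)
    = (x or u and w) and (not y or y)   — complement / identity
    = x or u and w   — complement / identity
E2: x or u and not (not w and not (w and (u and y or not (u or u and x) and y)))
    = x or u and not (not w and not (w and (u and y or not u and y)))   — absorption
    = x or u and not (not w and not (w and y))   — distribution
    = x or u and (w or w and y)   — De Morgan
    = x or u and w   — absorption
Both reduce to x or u and w, so they are equivalent.

Yes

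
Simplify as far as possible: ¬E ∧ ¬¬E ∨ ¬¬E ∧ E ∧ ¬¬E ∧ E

E

¬E ∧ ¬¬E ∨ ¬¬E ∧ E ∧ ¬¬E ∧ E
= ¬E ∧ ¬¬E ∨ ¬¬E ∧ E
= ¬¬E
= E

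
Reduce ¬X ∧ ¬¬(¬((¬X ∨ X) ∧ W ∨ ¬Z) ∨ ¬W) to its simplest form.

¬X ∧ ¬W

¬X ∧ ¬¬(¬((¬X ∨ X) ∧ W ∨ ¬Z) ∨ ¬W)
= ¬X ∧ ¬¬(¬(W ∨ ¬Z) ∨ ¬W)   (complement / identity)
= ¬X ∧ ¬((W ∨ ¬Z) ∧ W)   (De Morgan)
= ¬X ∧ ¬W   (absorption)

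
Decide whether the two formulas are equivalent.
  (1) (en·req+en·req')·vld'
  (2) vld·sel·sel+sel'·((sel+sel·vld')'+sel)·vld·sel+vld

E1: (en·req+en·req')·vld'
    = en·vld'
E2: vld·sel·sel+sel'·((sel+sel·vld')'+sel)·vld·sel+vld
    = vld·sel·sel+sel'·(sel'+sel)·vld·sel+vld
    = vld·sel·sel+sel'·vld·sel+vld
    = vld·sel+vld
    = vld
These differ: at en=1, req=0, sel=0, vld=1, E1 = 0 but E2 = 1.

No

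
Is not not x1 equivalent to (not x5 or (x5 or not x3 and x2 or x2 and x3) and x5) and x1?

Yes

E1: not not x1
    = x1   (double negation)
E2: (not x5 or (x5 or not x3 and x2 or x2 and x3) and x5) and x1
    = (not x5 or (x5 or x2) and x5) and x1   (distribution)
    = (not x5 or x5) and x1   (absorption)
    = x1   (complement / identity)
Both reduce to x1, so they are equivalent.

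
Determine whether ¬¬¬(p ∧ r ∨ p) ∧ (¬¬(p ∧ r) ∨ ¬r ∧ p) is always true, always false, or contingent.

always false

¬¬¬(p ∧ r ∨ p) ∧ (¬¬(p ∧ r) ∨ ¬r ∧ p)
= ¬(p ∧ r ∨ p) ∧ (¬¬(p ∧ r) ∨ ¬r ∧ p)   [double negation]
= ¬p ∧ (¬¬(p ∧ r) ∨ ¬r ∧ p)   [absorption]
= ¬p ∧ (p ∧ r ∨ ¬r ∧ p)   [double negation]
= ¬p ∧ p   [distribution]
= False   [complement]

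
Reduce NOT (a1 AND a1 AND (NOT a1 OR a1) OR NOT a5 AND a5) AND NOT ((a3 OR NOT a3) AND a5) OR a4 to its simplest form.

NOT a1 AND NOT a5 OR a4

NOT (a1 AND a1 AND (NOT a1 OR a1) OR NOT a5 AND a5) AND NOT ((a3 OR NOT a3) AND a5) OR a4
= NOT (a1 AND a1 OR NOT a5 AND a5) AND NOT ((a3 OR NOT a3) AND a5) OR a4   — complement / identity
= NOT (a1 AND a1) AND NOT ((a3 OR NOT a3) AND a5) OR a4   — complement / identity
= NOT a1 AND NOT ((a3 OR NOT a3) AND a5) OR a4   — idempotence
= NOT a1 AND NOT a5 OR a4   — complement / identity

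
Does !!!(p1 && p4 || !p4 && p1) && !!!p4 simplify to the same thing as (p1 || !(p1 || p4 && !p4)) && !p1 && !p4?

E1: !!!(p1 && p4 || !p4 && p1) && !!!p4
    = !!!p1 && !!!p4   — distribution
    = !p1 && !!!p4   — double negation
    = !p1 && !p4   — double negation
E2: (p1 || !(p1 || p4 && !p4)) && !p1 && !p4
    = (p1 || !p1) && !p1 && !p4   — complement / identity
    = !p1 && !p4   — complement / identity
Both reduce to !p1 && !p4, so they are equivalent.

Yes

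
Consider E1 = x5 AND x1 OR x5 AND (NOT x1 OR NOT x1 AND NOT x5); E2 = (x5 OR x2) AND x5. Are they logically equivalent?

E1: x5 AND x1 OR x5 AND (NOT x1 OR NOT x1 AND NOT x5)
    = x5 AND x1 OR x5 AND NOT x1   — absorption
    = x5   — distribution
E2: (x5 OR x2) AND x5
    = x5   — absorption
Both reduce to x5, so they are equivalent.

Yes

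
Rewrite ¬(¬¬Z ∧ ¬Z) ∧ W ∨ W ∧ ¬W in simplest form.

¬(¬¬Z ∧ ¬Z) ∧ W ∨ W ∧ ¬W
= (¬Z ∨ Z) ∧ W ∨ W ∧ ¬W
= (¬Z ∨ Z) ∧ W
= W

W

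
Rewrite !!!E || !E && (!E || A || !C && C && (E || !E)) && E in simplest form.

!E

!!!E || !E && (!E || A || !C && C && (E || !E)) && E
= !!!E || !E && (!E || A || !C && C) && E   — complement / identity
= !!!E || !E && (!E || A) && E   — complement / identity
= !!!E || !E && E   — absorption
= !!!E   — complement / identity
= !E   — double negation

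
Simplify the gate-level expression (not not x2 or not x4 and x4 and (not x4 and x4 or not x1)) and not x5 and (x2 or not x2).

(not not x2 or not x4 and x4 and (not x4 and x4 or not x1)) and not x5 and (x2 or not x2)
= (not not x2 or not x4 and x4 and (not x4 and x4 or not x1)) and not x5   (complement / identity)
= (x2 or not x4 and x4 and (not x4 and x4 or not x1)) and not x5   (double negation)
= (x2 or not x4 and x4) and not x5   (absorption)
= x2 and not x5   (complement / identity)

x2 and not x5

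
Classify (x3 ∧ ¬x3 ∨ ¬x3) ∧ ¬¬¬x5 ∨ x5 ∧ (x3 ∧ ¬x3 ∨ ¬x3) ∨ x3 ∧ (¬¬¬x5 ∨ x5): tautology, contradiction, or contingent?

tautology

(x3 ∧ ¬x3 ∨ ¬x3) ∧ ¬¬¬x5 ∨ x5 ∧ (x3 ∧ ¬x3 ∨ ¬x3) ∨ x3 ∧ (¬¬¬x5 ∨ x5)
= (x3 ∧ ¬x3 ∨ ¬x3) ∧ (¬¬¬x5 ∨ x5) ∨ x3 ∧ (¬¬¬x5 ∨ x5)   [distribution]
= ¬x3 ∧ (¬¬¬x5 ∨ x5) ∨ x3 ∧ (¬¬¬x5 ∨ x5)   [complement / identity]
= ¬¬¬x5 ∨ x5   [distribution]
= ¬x5 ∨ x5   [double negation]
= True   [complement]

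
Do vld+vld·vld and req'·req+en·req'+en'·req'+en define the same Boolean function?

E1: vld+vld·vld
    = vld+vld   (idempotence)
    = vld   (idempotence)
E2: req'·req+en·req'+en'·req'+en
    = en·req'+en'·req'+en   (complement / identity)
    = req'+en   (distribution)
These differ: at en=1, req=1, vld=0, E1 = 0 but E2 = 1.

No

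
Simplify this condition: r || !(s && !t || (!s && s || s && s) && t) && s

r

r || !(s && !t || (!s && s || s && s) && t) && s
= r || !(s && !t || s && t) && s   [distribution]
= r || !s && s   [distribution]
= r   [complement / identity]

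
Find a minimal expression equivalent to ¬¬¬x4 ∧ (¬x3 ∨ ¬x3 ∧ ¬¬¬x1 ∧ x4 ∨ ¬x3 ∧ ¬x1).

¬x4 ∧ ¬x3

¬¬¬x4 ∧ (¬x3 ∨ ¬x3 ∧ ¬¬¬x1 ∧ x4 ∨ ¬x3 ∧ ¬x1)
= ¬¬¬x4 ∧ (¬x3 ∨ ¬x3 ∧ ¬x1 ∧ x4 ∨ ¬x3 ∧ ¬x1)
= ¬x4 ∧ (¬x3 ∨ ¬x3 ∧ ¬x1 ∧ x4 ∨ ¬x3 ∧ ¬x1)
= ¬x4 ∧ (¬x3 ∨ ¬x3 ∧ ¬x1)
= ¬x4 ∧ ¬x3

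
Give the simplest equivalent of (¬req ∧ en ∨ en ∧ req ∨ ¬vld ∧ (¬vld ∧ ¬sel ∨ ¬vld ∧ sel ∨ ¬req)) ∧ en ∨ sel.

en ∨ sel

(¬req ∧ en ∨ en ∧ req ∨ ¬vld ∧ (¬vld ∧ ¬sel ∨ ¬vld ∧ sel ∨ ¬req)) ∧ en ∨ sel
= (en ∨ ¬vld ∧ (¬vld ∧ ¬sel ∨ ¬vld ∧ sel ∨ ¬req)) ∧ en ∨ sel   — distribution
= (en ∨ ¬vld ∧ (¬vld ∨ ¬req)) ∧ en ∨ sel   — distribution
= (en ∨ ¬vld) ∧ en ∨ sel   — absorption
= en ∨ sel   — absorption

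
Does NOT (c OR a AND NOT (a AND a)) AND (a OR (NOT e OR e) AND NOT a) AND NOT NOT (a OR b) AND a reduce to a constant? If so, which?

no

NOT (c OR a AND NOT (a AND a)) AND (a OR (NOT e OR e) AND NOT a) AND NOT NOT (a OR b) AND a
= NOT (c OR a AND NOT a) AND (a OR (NOT e OR e) AND NOT a) AND NOT NOT (a OR b) AND a   (idempotence)
= NOT (c OR a AND NOT a) AND (a OR NOT a) AND NOT NOT (a OR b) AND a   (complement / identity)
= NOT (c OR a AND NOT a) AND NOT NOT (a OR b) AND a   (complement / identity)
= NOT (c OR a AND NOT a) AND (a OR b) AND a   (double negation)
= NOT c AND (a OR b) AND a   (complement / identity)
= NOT c AND a   (absorption)
This depends on a, c, so it is not a constant.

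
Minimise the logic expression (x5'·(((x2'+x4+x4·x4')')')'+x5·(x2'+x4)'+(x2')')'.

x2'

(x5'·(((x2'+x4+x4·x4')')')'+x5·(x2'+x4)'+(x2')')'
= (x5'·(((x2'+x4)')')'+x5·(x2'+x4)'+(x2')')'   [complement / identity]
= (x5'·(x2'+x4)'+x5·(x2'+x4)'+(x2')')'   [double negation]
= ((x2'+x4)'+(x2')')'   [distribution]
= (x2'+x4)·x2'   [De Morgan]
= x2'   [absorption]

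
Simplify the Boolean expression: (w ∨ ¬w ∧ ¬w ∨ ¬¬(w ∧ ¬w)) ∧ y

(w ∨ ¬w ∧ ¬w ∨ ¬¬(w ∧ ¬w)) ∧ y
= (w ∨ ¬w ∧ ¬w ∨ w ∧ ¬w) ∧ y   — double negation
= (w ∨ ¬w) ∧ y   — distribution
= y   — complement / identity

y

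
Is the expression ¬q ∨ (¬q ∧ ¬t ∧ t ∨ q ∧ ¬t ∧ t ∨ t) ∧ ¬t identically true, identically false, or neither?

¬q ∨ (¬q ∧ ¬t ∧ t ∨ q ∧ ¬t ∧ t ∨ t) ∧ ¬t
= ¬q ∨ (¬t ∧ t ∨ t) ∧ ¬t
= ¬q ∨ t ∧ ¬t
= ¬q
This depends on q, so it is not a constant.

neither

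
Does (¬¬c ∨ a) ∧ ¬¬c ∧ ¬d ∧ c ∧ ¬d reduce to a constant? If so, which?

(¬¬c ∨ a) ∧ ¬¬c ∧ ¬d ∧ c ∧ ¬d
= ¬¬c ∧ ¬d ∧ c ∧ ¬d   (absorption)
= c ∧ ¬d ∧ c ∧ ¬d   (double negation)
= c ∧ ¬d   (idempotence)
This depends on c, d, so it is not a constant.

no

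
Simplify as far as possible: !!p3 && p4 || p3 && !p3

!!p3 && p4 || p3 && !p3
= !!p3 && p4
= p3 && p4

p3 && p4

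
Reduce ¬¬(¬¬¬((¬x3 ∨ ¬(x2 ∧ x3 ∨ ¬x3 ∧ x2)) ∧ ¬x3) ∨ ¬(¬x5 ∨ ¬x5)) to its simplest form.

¬¬(¬¬¬((¬x3 ∨ ¬(x2 ∧ x3 ∨ ¬x3 ∧ x2)) ∧ ¬x3) ∨ ¬(¬x5 ∨ ¬x5))
= ¬¬(¬¬¬((¬x3 ∨ ¬x2) ∧ ¬x3) ∨ ¬(¬x5 ∨ ¬x5))   (distribution)
= ¬¬(¬((¬x3 ∨ ¬x2) ∧ ¬x3) ∨ ¬(¬x5 ∨ ¬x5))   (double negation)
= ¬((¬x3 ∨ ¬x2) ∧ ¬x3 ∧ (¬x5 ∨ ¬x5))   (De Morgan)
= ¬(¬x3 ∧ (¬x5 ∨ ¬x5))   (absorption)
= ¬(¬x3 ∧ ¬x5)   (idempotence)
= x3 ∨ x5   (De Morgan)

x3 ∨ x5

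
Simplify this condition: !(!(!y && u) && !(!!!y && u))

!(!(!y && u) && !(!!!y && u))
= !(!(!y && u) && !(!y && u))   [double negation]
= !!(!y && u)   [idempotence]
= !y && u   [double negation]

!y && u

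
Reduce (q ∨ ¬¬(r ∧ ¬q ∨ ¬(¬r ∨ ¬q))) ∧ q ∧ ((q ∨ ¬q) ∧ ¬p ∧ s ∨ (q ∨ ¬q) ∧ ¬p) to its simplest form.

q ∧ ¬p

(q ∨ ¬¬(r ∧ ¬q ∨ ¬(¬r ∨ ¬q))) ∧ q ∧ ((q ∨ ¬q) ∧ ¬p ∧ s ∨ (q ∨ ¬q) ∧ ¬p)
= (q ∨ ¬¬(r ∧ ¬q ∨ r ∧ q)) ∧ q ∧ ((q ∨ ¬q) ∧ ¬p ∧ s ∨ (q ∨ ¬q) ∧ ¬p)   [De Morgan]
= (q ∨ ¬¬(r ∧ ¬q ∨ r ∧ q)) ∧ q ∧ (q ∨ ¬q) ∧ ¬p   [absorption]
= (q ∨ r ∧ ¬q ∨ r ∧ q) ∧ q ∧ (q ∨ ¬q) ∧ ¬p   [double negation]
= (q ∨ r) ∧ q ∧ (q ∨ ¬q) ∧ ¬p   [distribution]
= (q ∨ r) ∧ q ∧ ¬p   [complement / identity]
= q ∧ ¬p   [absorption]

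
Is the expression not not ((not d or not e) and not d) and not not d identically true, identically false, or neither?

not not ((not d or not e) and not d) and not not d
= not not not d and not not d   [absorption]
= not not not d and d   [double negation]
= not d and d   [double negation]
= False   [complement]

identically false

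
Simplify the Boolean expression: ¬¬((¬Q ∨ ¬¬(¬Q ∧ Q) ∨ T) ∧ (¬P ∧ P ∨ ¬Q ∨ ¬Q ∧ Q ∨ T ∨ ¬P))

¬Q ∨ T

¬¬((¬Q ∨ ¬¬(¬Q ∧ Q) ∨ T) ∧ (¬P ∧ P ∨ ¬Q ∨ ¬Q ∧ Q ∨ T ∨ ¬P))
= ¬¬((¬Q ∨ ¬Q ∧ Q ∨ T) ∧ (¬P ∧ P ∨ ¬Q ∨ ¬Q ∧ Q ∨ T ∨ ¬P))   (double negation)
= ¬¬((¬Q ∨ ¬Q ∧ Q ∨ T) ∧ (¬Q ∨ ¬Q ∧ Q ∨ T ∨ ¬P))   (complement / identity)
= ¬¬(¬Q ∨ ¬Q ∧ Q ∨ T ∧ (T ∨ ¬P))   (distribution)
= ¬Q ∨ ¬Q ∧ Q ∨ T ∧ (T ∨ ¬P)   (double negation)
= ¬Q ∨ T ∧ (T ∨ ¬P)   (complement / identity)
= ¬Q ∨ T   (absorption)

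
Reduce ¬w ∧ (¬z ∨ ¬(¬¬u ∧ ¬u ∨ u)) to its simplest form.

¬w ∧ (¬z ∨ ¬(¬¬u ∧ ¬u ∨ u))
= ¬w ∧ (¬z ∨ ¬(u ∧ ¬u ∨ u))
= ¬w ∧ (¬z ∨ ¬u)

¬w ∧ (¬z ∨ ¬u)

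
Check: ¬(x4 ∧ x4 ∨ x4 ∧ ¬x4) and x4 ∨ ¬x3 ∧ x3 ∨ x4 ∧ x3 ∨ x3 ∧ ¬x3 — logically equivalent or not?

E1: ¬(x4 ∧ x4 ∨ x4 ∧ ¬x4)
    = ¬x4   [distribution]
E2: x4 ∨ ¬x3 ∧ x3 ∨ x4 ∧ x3 ∨ x3 ∧ ¬x3
    = x4 ∨ x4 ∧ x3 ∨ x3 ∧ ¬x3   [complement / identity]
    = x4 ∨ x3 ∧ ¬x3   [absorption]
    = x4   [complement / identity]
These differ: at x3=0, x4=1, E1 = 0 but E2 = 1.

No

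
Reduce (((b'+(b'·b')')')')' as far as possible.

(((b'+(b'·b')')')')'
= (b'+(b'·b')')'
= b·b'·b'
= b·b'
= 0

0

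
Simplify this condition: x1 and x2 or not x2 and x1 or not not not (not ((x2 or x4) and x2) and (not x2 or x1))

x1 or x2

x1 and x2 or not x2 and x1 or not not not (not ((x2 or x4) and x2) and (not x2 or x1))
= x1 and x2 or not x2 and x1 or not not not (not x2 and (not x2 or x1))
= x1 and x2 or not x2 and x1 or not (not x2 and (not x2 or x1))
= x1 and x2 or not x2 and x1 or not not x2
= x1 or not not x2
= x1 or x2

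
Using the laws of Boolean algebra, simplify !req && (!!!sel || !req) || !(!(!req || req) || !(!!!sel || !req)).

!req && (!!!sel || !req) || !(!(!req || req) || !(!!!sel || !req))
= !req && (!!!sel || !req) || (!req || req) && (!!!sel || !req)   [De Morgan]
= (!!!sel || !req) && (!req || !req || req)   [distribution]
= !!!sel && (!req || req) || !req   [distribution]
= !!!sel || !req   [complement / identity]
= !sel || !req   [double negation]

!sel || !req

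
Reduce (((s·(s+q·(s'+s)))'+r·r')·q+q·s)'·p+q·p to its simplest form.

(((s·(s+q·(s'+s)))'+r·r')·q+q·s)'·p+q·p
= (((s·(s+q))'+r·r')·q+q·s)'·p+q·p   — complement / identity
= ((s·(s+q))'·q+q·s)'·p+q·p   — complement / identity
= (s'·q+q·s)'·p+q·p   — absorption
= q'·p+q·p   — distribution
= p   — distribution

p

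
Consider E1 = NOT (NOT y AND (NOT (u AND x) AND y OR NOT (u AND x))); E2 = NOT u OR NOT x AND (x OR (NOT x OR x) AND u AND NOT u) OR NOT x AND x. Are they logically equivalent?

E1: NOT (NOT y AND (NOT (u AND x) AND y OR NOT (u AND x)))
    = NOT (NOT y AND NOT (u AND x))   [absorption]
    = y OR u AND x   [De Morgan]
E2: NOT u OR NOT x AND (x OR (NOT x OR x) AND u AND NOT u) OR NOT x AND x
    = NOT u OR NOT x AND (x OR u AND NOT u) OR NOT x AND x   [complement / identity]
    = NOT u OR NOT x AND (x OR u AND NOT u)   [complement / identity]
    = NOT u OR NOT x AND x   [complement / identity]
    = NOT u   [complement / identity]
These differ: at u=0, x=1, y=0, E1 = 0 but E2 = 1.

No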